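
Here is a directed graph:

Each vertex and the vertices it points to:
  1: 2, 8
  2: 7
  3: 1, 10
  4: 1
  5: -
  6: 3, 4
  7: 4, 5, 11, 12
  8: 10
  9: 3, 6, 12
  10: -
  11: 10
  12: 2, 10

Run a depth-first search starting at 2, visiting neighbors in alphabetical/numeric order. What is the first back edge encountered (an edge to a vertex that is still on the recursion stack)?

1->2

DFS from 2 (visiting neighbors in alphabetical/numeric order); mark gray on enter, black on exit:
2 gray
  7 gray
    4 gray
      1 gray
        1→2: 2 is gray → back edge
First back edge: 1 → 2.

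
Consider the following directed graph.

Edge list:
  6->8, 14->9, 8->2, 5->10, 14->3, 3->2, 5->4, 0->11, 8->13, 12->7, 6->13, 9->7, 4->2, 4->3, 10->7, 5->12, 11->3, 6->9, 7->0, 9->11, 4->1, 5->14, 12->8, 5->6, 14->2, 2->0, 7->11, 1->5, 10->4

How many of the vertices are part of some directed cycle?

A vertex is on a directed cycle iff it belongs to a strongly connected component of size ≥ 2 (or has a self-loop).
The vertices on cycles are {0, 1, 2, 3, 4, 5, 10, 11} — 8 in total.

8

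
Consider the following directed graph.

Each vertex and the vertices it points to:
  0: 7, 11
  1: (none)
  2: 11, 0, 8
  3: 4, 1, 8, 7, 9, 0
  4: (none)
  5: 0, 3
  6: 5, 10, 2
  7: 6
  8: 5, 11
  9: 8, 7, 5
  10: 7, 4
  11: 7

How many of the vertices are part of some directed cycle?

A vertex is on a directed cycle iff it belongs to a strongly connected component of size ≥ 2 (or has a self-loop).
The vertices on cycles are {0, 2, 3, 5, 6, 7, 8, 9, 10, 11} — 10 in total.

10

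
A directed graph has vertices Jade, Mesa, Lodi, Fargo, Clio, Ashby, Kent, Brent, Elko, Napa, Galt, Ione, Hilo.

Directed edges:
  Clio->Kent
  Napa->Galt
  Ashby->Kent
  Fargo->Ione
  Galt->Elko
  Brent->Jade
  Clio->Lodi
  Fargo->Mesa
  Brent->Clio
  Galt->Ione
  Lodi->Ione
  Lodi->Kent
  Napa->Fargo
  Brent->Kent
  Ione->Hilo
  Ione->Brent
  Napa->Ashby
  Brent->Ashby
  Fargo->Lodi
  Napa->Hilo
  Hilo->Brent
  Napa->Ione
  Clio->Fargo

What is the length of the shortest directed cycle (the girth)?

For each vertex v, BFS finds the shortest path from v back to v.
The shortest such closed walk is Brent → Clio → Fargo → Ione → Brent, length 4.

4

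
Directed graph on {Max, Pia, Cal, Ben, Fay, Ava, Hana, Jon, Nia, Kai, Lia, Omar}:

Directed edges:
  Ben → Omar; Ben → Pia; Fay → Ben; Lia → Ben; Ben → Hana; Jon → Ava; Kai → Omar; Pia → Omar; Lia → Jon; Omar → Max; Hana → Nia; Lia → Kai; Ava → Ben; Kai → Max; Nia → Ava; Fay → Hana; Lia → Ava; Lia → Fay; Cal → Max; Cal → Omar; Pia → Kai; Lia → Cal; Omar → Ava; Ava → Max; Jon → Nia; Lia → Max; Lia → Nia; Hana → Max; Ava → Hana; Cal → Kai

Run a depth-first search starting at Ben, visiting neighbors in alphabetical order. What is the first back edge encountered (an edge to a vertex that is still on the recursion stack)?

DFS from Ben (visiting neighbors in alphabetical order); mark gray on enter, black on exit:
Ben gray
  Hana gray
    Max gray
    Max black
    Nia gray
      Ava gray
        Ava→Ben: Ben is gray → back edge
First back edge: Ava → Ben.

Ava->Ben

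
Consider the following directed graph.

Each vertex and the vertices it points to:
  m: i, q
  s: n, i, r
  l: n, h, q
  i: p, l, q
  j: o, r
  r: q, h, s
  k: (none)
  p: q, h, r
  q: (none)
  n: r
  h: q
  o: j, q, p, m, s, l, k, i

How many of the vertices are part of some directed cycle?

8

A vertex is on a directed cycle iff it belongs to a strongly connected component of size ≥ 2 (or has a self-loop).
The vertices on cycles are {i, j, l, n, o, p, r, s} — 8 in total.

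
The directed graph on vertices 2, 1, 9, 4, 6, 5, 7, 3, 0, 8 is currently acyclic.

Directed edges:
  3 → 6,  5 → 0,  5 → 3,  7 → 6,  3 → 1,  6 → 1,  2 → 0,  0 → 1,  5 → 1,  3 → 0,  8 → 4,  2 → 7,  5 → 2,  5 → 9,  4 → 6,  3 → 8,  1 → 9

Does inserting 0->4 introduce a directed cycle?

No

Adding 0→4 creates a cycle iff 4 can already reach 0.
Explore from 4: no path reaches 0. The graph stays acyclic.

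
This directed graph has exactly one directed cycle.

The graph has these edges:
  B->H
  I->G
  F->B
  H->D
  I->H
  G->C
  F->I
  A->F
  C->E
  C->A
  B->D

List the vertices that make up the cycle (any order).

DFS with gray/black marking from F:
F gray
  B gray
    H gray
      D gray
      D black
    H black
    B→D: D black — skip
  B black
  I gray
    G gray
      C gray
        A gray
          A→F: F is gray → back edge
Back edge closes the cycle F → I → G → C → A → F; its vertices are {A, C, F, G, I}.

A, C, F, G, I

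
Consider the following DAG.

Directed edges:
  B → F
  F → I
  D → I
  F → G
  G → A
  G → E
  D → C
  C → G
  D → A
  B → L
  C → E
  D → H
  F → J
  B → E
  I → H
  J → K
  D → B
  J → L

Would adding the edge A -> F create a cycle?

Adding A→F creates a cycle iff F can already reach A.
Path from F: F → G → A.
So F → … → A → F is a cycle.

Yes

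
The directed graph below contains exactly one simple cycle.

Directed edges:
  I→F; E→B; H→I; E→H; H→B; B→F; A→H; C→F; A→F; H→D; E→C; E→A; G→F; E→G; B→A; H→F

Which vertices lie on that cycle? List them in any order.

A, B, H

DFS with gray/black marking from H:
H gray
  D gray
  D black
  F gray
  F black
  B gray
    B→F: F black — skip
    A gray
      A→F: F black — skip
      A→H: H is gray → back edge
Back edge closes the cycle H → B → A → H; its vertices are {A, B, H}.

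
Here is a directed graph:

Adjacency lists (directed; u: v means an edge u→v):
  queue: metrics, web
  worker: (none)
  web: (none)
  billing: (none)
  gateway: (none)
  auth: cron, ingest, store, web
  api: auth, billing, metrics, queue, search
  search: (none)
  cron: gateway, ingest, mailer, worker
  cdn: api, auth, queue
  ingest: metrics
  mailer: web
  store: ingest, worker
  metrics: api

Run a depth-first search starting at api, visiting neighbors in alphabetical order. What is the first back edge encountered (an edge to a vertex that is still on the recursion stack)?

metrics->api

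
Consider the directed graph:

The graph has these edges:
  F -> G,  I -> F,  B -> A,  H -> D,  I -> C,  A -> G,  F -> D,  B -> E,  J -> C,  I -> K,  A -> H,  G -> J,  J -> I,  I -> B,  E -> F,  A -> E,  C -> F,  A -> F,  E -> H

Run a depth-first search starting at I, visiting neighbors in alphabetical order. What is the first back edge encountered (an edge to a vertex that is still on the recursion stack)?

DFS from I (visiting neighbors in alphabetical order); mark gray on enter, black on exit:
I gray
  B gray
    A gray
      E gray
        F gray
          D gray
          D black
          G gray
            J gray
              C gray
                C→F: F is gray → back edge
First back edge: C → F.

C->F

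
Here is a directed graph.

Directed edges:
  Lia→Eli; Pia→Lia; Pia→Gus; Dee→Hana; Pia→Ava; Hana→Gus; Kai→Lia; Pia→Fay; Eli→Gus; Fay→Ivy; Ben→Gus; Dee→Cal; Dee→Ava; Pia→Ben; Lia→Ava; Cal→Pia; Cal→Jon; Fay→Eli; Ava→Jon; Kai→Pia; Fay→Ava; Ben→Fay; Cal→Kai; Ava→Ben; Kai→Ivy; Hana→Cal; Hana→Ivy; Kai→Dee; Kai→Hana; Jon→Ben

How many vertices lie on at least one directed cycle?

8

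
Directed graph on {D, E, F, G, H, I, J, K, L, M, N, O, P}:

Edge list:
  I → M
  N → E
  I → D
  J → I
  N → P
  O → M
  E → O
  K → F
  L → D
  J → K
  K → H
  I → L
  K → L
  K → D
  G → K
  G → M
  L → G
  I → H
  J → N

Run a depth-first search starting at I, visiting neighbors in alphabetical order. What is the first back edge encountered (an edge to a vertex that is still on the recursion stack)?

K->L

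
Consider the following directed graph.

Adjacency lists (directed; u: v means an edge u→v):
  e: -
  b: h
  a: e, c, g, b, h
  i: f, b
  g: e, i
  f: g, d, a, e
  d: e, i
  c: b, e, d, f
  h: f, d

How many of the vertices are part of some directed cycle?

8

A vertex is on a directed cycle iff it belongs to a strongly connected component of size ≥ 2 (or has a self-loop).
The vertices on cycles are {a, b, c, d, f, g, h, i} — 8 in total.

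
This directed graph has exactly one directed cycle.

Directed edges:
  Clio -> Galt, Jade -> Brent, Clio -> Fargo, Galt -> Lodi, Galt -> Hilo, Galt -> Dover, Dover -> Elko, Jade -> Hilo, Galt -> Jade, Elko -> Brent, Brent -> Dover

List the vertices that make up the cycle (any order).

Elko, Brent, Dover

DFS with gray/black marking from Dover:
Dover gray
  Elko gray
    Brent gray
      Brent→Dover: Dover is gray → back edge
Back edge closes the cycle Dover → Elko → Brent → Dover; its vertices are {Elko, Brent, Dover}.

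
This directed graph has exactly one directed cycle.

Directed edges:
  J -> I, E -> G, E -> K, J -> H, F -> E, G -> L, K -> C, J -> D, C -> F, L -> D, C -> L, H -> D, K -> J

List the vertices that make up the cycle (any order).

DFS with gray/black marking from E:
E gray
  K gray
    J gray
      D gray
      D black
      I gray
      I black
      H gray
        H→D: D black — skip
      H black
    J black
    C gray
      F gray
        F→E: E is gray → back edge
Back edge closes the cycle E → K → C → F → E; its vertices are {C, E, F, K}.

C, E, F, K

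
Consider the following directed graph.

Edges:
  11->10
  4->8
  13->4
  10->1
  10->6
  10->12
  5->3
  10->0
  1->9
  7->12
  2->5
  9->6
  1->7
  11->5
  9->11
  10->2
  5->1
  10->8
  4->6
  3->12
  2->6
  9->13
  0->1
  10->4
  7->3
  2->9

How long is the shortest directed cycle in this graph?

4

For each vertex v, BFS finds the shortest path from v back to v.
The shortest such closed walk is 10 → 1 → 9 → 11 → 10, length 4.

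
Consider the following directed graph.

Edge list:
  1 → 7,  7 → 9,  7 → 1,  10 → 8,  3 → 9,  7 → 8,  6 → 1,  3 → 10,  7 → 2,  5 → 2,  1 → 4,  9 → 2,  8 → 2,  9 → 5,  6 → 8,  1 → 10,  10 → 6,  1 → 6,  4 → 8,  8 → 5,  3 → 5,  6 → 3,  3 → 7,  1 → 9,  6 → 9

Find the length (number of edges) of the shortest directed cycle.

For each vertex v, BFS finds the shortest path from v back to v.
The shortest such closed walk is 1 → 7 → 1, length 2.

2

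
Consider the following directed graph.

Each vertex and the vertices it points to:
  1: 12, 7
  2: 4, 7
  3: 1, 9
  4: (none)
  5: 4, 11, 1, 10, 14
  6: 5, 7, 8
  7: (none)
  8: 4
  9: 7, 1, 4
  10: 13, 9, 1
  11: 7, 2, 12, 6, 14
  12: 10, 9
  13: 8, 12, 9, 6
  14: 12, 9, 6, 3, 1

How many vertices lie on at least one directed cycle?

10

A vertex is on a directed cycle iff it belongs to a strongly connected component of size ≥ 2 (or has a self-loop).
The vertices on cycles are {1, 3, 5, 6, 9, 10, 11, 12, 13, 14} — 10 in total.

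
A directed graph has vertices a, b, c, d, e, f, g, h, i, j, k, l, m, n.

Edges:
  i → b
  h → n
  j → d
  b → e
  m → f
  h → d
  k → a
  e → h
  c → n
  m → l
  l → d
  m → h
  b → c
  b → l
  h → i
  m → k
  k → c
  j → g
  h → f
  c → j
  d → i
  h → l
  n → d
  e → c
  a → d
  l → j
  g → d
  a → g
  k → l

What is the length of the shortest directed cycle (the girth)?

4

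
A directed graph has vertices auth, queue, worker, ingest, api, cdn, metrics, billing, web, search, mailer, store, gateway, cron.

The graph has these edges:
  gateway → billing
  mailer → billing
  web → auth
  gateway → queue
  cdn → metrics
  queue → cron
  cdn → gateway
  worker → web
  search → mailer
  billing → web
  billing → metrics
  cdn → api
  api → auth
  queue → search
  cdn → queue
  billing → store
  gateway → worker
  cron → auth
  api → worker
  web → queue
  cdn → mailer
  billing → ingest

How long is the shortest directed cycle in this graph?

For each vertex v, BFS finds the shortest path from v back to v.
The shortest such closed walk is queue → search → mailer → billing → web → queue, length 5.

5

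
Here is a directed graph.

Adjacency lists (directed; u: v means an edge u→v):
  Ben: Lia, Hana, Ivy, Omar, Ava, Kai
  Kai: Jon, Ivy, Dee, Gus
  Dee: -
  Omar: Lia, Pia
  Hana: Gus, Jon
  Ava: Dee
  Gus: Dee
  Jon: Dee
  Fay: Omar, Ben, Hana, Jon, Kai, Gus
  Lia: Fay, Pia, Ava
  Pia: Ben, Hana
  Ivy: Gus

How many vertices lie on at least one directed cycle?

5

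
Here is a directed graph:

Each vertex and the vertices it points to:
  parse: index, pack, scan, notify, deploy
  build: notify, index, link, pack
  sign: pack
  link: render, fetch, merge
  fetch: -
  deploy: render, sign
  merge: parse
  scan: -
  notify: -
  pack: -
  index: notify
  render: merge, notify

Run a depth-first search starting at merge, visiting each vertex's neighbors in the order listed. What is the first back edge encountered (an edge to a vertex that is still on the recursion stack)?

DFS from merge (visiting each vertex's neighbors in the order listed); mark gray on enter, black on exit:
merge gray
  parse gray
    index gray
      notify gray
      notify black
    index black
    pack gray
    pack black
    scan gray
    scan black
    parse→notify: notify black — skip
    deploy gray
      render gray
        render→merge: merge is gray → back edge
First back edge: render → merge.

render→merge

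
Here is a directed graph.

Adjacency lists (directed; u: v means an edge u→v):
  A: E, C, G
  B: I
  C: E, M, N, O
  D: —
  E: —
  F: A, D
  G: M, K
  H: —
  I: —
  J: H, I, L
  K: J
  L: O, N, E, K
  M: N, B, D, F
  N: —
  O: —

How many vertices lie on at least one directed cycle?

A vertex is on a directed cycle iff it belongs to a strongly connected component of size ≥ 2 (or has a self-loop).
The vertices on cycles are {A, C, F, G, J, K, L, M} — 8 in total.

8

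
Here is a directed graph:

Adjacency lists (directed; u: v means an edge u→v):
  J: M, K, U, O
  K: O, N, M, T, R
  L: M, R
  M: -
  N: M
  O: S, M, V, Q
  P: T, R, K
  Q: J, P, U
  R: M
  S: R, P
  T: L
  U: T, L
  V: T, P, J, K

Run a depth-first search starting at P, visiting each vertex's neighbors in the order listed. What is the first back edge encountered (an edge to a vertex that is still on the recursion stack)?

DFS from P (visiting each vertex's neighbors in the order listed); mark gray on enter, black on exit:
P gray
  T gray
    L gray
      M gray
      M black
      R gray
        R→M: M black — skip
      R black
    L black
  T black
  P→R: R black — skip
  K gray
    O gray
      S gray
        S→R: R black — skip
        S→P: P is gray → back edge
First back edge: S → P.

S→P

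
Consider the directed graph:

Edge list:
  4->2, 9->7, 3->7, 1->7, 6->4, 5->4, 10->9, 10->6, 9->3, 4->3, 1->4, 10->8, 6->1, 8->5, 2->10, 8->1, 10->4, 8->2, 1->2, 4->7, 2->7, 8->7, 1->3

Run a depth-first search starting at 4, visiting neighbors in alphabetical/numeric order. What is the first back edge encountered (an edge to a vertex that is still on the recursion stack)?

10→4

DFS from 4 (visiting neighbors in alphabetical/numeric order); mark gray on enter, black on exit:
4 gray
  2 gray
    7 gray
    7 black
    10 gray
      10→4: 4 is gray → back edge
First back edge: 10 → 4.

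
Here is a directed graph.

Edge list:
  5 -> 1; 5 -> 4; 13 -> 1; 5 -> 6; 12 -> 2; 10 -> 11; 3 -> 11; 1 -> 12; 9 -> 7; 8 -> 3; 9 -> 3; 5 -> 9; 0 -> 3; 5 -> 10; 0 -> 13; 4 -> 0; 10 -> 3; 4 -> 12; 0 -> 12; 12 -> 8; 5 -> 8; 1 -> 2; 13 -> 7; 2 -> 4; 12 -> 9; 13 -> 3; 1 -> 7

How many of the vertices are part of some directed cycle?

6

A vertex is on a directed cycle iff it belongs to a strongly connected component of size ≥ 2 (or has a self-loop).
The vertices on cycles are {0, 1, 2, 4, 12, 13} — 6 in total.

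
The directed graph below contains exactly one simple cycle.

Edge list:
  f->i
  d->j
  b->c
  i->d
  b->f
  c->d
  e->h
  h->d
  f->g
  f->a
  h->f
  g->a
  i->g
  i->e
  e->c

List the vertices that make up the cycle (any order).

e, f, h, i

DFS with gray/black marking from f:
f gray
  a gray
  a black
  g gray
    g→a: a black — skip
  g black
  i gray
    d gray
      j gray
      j black
    d black
    e gray
      c gray
        c→d: d black — skip
      c black
      h gray
        h→d: d black — skip
        h→f: f is gray → back edge
Back edge closes the cycle f → i → e → h → f; its vertices are {e, f, h, i}.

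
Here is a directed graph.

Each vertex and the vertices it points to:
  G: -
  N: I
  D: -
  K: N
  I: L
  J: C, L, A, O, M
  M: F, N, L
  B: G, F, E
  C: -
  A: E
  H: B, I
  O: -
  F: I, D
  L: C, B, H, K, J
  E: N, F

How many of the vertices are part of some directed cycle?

11

A vertex is on a directed cycle iff it belongs to a strongly connected component of size ≥ 2 (or has a self-loop).
The vertices on cycles are {A, B, E, F, H, I, J, K, L, M, N} — 11 in total.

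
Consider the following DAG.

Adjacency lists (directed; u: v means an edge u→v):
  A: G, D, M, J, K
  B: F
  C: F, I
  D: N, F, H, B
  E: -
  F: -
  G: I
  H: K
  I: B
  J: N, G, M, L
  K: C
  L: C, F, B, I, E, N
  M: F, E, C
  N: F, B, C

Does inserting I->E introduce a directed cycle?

No

Adding I→E creates a cycle iff E can already reach I.
Explore from E: no path reaches I. The graph stays acyclic.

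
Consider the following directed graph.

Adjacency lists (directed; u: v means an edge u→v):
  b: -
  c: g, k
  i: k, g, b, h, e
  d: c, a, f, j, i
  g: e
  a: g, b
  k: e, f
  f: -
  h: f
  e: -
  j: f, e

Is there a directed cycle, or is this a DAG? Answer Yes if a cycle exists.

DFS with white/gray/black marking, starting from i:
i gray
  k gray
    e gray
    e black
    f gray
    f black
  k black
  g gray
    g→e: e black — skip
  g black
  b gray
  b black
  h gray
    h→f: f black — skip
  h black
  i→e: e black — skip
i black
c gray
  c→g: g black — skip
  c→k: k black — skip
c black
d gray
  d→c: c black — skip
  a gray
    a→g: g black — skip
    a→b: b black — skip
  a black
  d→f: f black — skip
  j gray
    j→f: f black — skip
    j→e: e black — skip
  j black
  d→i: i black — skip
d black
Every edge goes to a white or black vertex — no back edge, so the graph is acyclic.

No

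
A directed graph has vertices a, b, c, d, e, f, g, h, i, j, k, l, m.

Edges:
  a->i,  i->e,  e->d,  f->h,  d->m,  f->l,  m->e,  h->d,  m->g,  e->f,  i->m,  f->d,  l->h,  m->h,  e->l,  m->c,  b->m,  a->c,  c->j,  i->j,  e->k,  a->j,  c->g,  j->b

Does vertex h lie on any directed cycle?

Yes

h is on a cycle iff h can reach itself via ≥1 edge.
h → d → m → h — yes.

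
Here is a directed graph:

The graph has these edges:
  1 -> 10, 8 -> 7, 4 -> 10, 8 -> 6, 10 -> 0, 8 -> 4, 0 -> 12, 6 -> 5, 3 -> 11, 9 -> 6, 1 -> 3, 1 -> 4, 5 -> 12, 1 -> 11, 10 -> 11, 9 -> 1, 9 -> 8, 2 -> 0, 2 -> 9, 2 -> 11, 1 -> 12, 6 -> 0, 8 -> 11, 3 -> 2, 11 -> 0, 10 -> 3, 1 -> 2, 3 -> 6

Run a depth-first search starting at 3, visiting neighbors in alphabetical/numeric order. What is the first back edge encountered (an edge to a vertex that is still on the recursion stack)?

DFS from 3 (visiting neighbors in alphabetical/numeric order); mark gray on enter, black on exit:
3 gray
  2 gray
    0 gray
      12 gray
      12 black
    0 black
    9 gray
      1 gray
        1→2: 2 is gray → back edge
First back edge: 1 → 2.

1->2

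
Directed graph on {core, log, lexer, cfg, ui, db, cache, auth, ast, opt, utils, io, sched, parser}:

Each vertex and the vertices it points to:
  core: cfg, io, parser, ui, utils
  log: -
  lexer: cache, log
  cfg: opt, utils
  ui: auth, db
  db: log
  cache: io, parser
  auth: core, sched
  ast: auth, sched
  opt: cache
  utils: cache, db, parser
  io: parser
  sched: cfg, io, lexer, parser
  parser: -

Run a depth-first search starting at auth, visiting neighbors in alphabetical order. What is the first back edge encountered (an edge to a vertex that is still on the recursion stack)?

DFS from auth (visiting neighbors in alphabetical order); mark gray on enter, black on exit:
auth gray
  core gray
    cfg gray
      opt gray
        cache gray
          io gray
            parser gray
            parser black
          io black
          cache→parser: parser black — skip
        cache black
      opt black
      utils gray
        utils→cache: cache black — skip
        db gray
          log gray
          log black
        db black
        utils→parser: parser black — skip
      utils black
    cfg black
    core→io: io black — skip
    core→parser: parser black — skip
    ui gray
      ui→auth: auth is gray → back edge
First back edge: ui → auth.

ui→auth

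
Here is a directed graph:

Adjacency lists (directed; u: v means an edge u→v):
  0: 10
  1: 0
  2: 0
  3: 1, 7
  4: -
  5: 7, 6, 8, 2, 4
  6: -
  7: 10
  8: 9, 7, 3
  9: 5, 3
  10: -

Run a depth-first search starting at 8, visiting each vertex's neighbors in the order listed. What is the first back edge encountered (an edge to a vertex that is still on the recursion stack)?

DFS from 8 (visiting each vertex's neighbors in the order listed); mark gray on enter, black on exit:
8 gray
  9 gray
    5 gray
      7 gray
        10 gray
        10 black
      7 black
      6 gray
      6 black
      5→8: 8 is gray → back edge
First back edge: 5 → 8.

5->8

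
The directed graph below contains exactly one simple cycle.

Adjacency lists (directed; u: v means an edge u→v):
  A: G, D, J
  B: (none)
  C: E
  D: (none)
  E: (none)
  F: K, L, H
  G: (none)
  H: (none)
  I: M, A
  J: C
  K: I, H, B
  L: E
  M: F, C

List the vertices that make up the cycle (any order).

DFS with gray/black marking from I:
I gray
  M gray
    F gray
      K gray
        K→I: I is gray → back edge
Back edge closes the cycle I → M → F → K → I; its vertices are {F, I, K, M}.

F, I, K, M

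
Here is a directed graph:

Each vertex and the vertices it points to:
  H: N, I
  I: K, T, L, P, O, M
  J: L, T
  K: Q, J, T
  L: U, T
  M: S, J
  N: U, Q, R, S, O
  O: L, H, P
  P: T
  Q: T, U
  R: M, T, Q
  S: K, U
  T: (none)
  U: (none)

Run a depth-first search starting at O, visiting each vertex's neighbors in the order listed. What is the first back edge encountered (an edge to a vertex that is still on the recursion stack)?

DFS from O (visiting each vertex's neighbors in the order listed); mark gray on enter, black on exit:
O gray
  L gray
    U gray
    U black
    T gray
    T black
  L black
  H gray
    N gray
      N→U: U black — skip
      Q gray
        Q→T: T black — skip
        Q→U: U black — skip
      Q black
      R gray
        M gray
          S gray
            K gray
              K→Q: Q black — skip
              J gray
                J→L: L black — skip
                J→T: T black — skip
              J black
              K→T: T black — skip
            K black
            S→U: U black — skip
          S black
          M→J: J black — skip
        M black
        R→T: T black — skip
        R→Q: Q black — skip
      R black
      N→S: S black — skip
      N→O: O is gray → back edge
First back edge: N → O.

N→O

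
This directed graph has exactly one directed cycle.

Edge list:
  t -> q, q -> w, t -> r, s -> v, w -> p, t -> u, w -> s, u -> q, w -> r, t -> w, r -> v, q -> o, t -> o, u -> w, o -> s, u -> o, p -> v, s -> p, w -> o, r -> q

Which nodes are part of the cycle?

DFS with gray/black marking from q:
q gray
  w gray
    s gray
      p gray
        v gray
        v black
      p black
      s→v: v black — skip
    s black
    w→p: p black — skip
    r gray
      r→q: q is gray → back edge
Back edge closes the cycle q → w → r → q; its vertices are {q, r, w}.

q, r, w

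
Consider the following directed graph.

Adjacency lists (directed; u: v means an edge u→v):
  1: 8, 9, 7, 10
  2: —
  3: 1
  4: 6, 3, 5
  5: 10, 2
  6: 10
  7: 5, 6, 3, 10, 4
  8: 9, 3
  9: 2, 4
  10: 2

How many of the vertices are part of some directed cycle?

A vertex is on a directed cycle iff it belongs to a strongly connected component of size ≥ 2 (or has a self-loop).
The vertices on cycles are {1, 3, 4, 7, 8, 9} — 6 in total.

6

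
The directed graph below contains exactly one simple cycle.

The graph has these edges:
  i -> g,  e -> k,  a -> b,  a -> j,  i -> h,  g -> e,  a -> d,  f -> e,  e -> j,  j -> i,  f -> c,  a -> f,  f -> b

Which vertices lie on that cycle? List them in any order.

e, g, i, j

DFS with gray/black marking from j:
j gray
  i gray
    h gray
    h black
    g gray
      e gray
        e→j: j is gray → back edge
Back edge closes the cycle j → i → g → e → j; its vertices are {e, g, i, j}.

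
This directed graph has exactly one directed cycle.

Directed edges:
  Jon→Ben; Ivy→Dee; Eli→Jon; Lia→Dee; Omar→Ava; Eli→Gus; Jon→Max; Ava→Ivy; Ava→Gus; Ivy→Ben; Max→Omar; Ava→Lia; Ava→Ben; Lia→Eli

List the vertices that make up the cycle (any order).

Ava, Eli, Jon, Lia, Max, Omar

DFS with gray/black marking from Max:
Max gray
  Omar gray
    Ava gray
      Ivy gray
        Ben gray
        Ben black
        Dee gray
        Dee black
      Ivy black
      Lia gray
        Lia→Dee: Dee black — skip
        Eli gray
          Gus gray
          Gus black
          Jon gray
            Jon→Max: Max is gray → back edge
Back edge closes the cycle Max → Omar → Ava → Lia → Eli → Jon → Max; its vertices are {Ava, Eli, Jon, Lia, Max, Omar}.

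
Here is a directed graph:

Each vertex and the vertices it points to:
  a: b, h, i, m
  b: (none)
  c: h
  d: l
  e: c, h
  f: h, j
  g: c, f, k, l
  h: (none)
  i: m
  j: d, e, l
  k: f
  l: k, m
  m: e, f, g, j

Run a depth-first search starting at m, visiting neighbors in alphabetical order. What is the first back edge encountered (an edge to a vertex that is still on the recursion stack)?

k->f

DFS from m (visiting neighbors in alphabetical order); mark gray on enter, black on exit:
m gray
  e gray
    c gray
      h gray
      h black
    c black
    e→h: h black — skip
  e black
  f gray
    f→h: h black — skip
    j gray
      d gray
        l gray
          k gray
            k→f: f is gray → back edge
First back edge: k → f.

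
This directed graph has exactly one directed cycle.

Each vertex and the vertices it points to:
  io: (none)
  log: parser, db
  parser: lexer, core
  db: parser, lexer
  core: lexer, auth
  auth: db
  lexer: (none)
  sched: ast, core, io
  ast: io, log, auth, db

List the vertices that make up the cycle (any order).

DFS with gray/black marking from core:
core gray
  lexer gray
  lexer black
  auth gray
    db gray
      parser gray
        parser→lexer: lexer black — skip
        parser→core: core is gray → back edge
Back edge closes the cycle core → auth → db → parser → core; its vertices are {db, auth, core, parser}.

db, auth, core, parser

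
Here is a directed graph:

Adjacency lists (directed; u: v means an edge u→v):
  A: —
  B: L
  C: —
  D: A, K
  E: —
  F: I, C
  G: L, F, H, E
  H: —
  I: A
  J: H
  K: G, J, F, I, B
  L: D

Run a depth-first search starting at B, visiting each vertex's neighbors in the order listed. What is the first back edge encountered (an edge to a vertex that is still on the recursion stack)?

DFS from B (visiting each vertex's neighbors in the order listed); mark gray on enter, black on exit:
B gray
  L gray
    D gray
      A gray
      A black
      K gray
        G gray
          G→L: L is gray → back edge
First back edge: G → L.

G→L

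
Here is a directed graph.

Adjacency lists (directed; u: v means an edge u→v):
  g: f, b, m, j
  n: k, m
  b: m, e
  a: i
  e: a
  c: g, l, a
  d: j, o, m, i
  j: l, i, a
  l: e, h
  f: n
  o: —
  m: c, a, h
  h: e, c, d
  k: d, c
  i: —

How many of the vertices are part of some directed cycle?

11

A vertex is on a directed cycle iff it belongs to a strongly connected component of size ≥ 2 (or has a self-loop).
The vertices on cycles are {b, c, d, f, g, h, j, k, l, m, n} — 11 in total.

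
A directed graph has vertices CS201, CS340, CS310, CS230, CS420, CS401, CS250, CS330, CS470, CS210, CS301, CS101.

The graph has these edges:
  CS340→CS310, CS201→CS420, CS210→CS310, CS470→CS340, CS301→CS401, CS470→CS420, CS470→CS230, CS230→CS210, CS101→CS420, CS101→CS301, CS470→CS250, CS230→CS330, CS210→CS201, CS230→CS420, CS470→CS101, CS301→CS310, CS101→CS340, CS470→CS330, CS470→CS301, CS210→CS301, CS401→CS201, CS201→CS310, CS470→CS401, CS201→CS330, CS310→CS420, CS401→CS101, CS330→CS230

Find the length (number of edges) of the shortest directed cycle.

2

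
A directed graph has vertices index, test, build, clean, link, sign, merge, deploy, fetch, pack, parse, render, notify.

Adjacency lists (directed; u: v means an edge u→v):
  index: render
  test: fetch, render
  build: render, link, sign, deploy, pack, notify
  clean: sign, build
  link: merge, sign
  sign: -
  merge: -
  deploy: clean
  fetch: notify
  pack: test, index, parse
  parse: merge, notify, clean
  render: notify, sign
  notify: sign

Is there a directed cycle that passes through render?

No

render lies on a cycle iff there is a path from render back to itself.
Exploring from render, it never reaches itself; equivalently, its strongly connected component is a singleton.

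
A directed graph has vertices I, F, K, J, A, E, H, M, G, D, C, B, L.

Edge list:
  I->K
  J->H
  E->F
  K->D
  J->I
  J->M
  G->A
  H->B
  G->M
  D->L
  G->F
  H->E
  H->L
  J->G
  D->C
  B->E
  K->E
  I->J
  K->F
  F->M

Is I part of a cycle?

Yes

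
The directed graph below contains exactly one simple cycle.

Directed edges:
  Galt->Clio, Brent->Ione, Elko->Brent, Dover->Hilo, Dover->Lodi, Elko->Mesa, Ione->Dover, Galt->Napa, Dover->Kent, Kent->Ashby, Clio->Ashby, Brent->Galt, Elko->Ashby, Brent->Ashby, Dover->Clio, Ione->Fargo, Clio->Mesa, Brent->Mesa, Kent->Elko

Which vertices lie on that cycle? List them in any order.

Elko, Ione, Kent, Brent, Dover

DFS with gray/black marking from Brent:
Brent gray
  Mesa gray
  Mesa black
  Ione gray
    Fargo gray
    Fargo black
    Dover gray
      Kent gray
        Elko gray
          Elko→Mesa: Mesa black — skip
          Ashby gray
          Ashby black
          Elko→Brent: Brent is gray → back edge
Back edge closes the cycle Brent → Ione → Dover → Kent → Elko → Brent; its vertices are {Elko, Ione, Kent, Brent, Dover}.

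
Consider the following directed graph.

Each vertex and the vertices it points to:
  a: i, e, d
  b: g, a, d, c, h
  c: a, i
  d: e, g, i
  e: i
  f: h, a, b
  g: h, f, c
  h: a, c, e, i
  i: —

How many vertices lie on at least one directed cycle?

7

A vertex is on a directed cycle iff it belongs to a strongly connected component of size ≥ 2 (or has a self-loop).
The vertices on cycles are {a, b, c, d, f, g, h} — 7 in total.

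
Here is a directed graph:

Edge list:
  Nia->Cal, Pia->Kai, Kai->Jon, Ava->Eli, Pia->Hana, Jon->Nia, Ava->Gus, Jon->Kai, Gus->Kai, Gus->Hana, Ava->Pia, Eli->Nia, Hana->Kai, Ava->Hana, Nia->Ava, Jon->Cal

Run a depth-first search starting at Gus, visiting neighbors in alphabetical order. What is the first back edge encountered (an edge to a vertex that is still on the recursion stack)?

Jon->Kai

DFS from Gus (visiting neighbors in alphabetical order); mark gray on enter, black on exit:
Gus gray
  Hana gray
    Kai gray
      Jon gray
        Cal gray
        Cal black
        Jon→Kai: Kai is gray → back edge
First back edge: Jon → Kai.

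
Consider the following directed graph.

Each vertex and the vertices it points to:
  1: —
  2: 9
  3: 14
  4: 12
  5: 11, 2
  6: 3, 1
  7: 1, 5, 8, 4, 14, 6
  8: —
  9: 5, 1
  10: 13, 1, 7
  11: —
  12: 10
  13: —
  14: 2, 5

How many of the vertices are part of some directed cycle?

A vertex is on a directed cycle iff it belongs to a strongly connected component of size ≥ 2 (or has a self-loop).
The vertices on cycles are {2, 4, 5, 7, 9, 10, 12} — 7 in total.

7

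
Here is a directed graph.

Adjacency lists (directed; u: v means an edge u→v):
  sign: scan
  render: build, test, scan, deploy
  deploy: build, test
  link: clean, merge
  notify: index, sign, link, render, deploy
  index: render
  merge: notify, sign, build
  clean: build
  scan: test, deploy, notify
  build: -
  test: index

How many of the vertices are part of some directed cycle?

9

A vertex is on a directed cycle iff it belongs to a strongly connected component of size ≥ 2 (or has a self-loop).
The vertices on cycles are {link, scan, sign, test, index, merge, deploy, notify, render} — 9 in total.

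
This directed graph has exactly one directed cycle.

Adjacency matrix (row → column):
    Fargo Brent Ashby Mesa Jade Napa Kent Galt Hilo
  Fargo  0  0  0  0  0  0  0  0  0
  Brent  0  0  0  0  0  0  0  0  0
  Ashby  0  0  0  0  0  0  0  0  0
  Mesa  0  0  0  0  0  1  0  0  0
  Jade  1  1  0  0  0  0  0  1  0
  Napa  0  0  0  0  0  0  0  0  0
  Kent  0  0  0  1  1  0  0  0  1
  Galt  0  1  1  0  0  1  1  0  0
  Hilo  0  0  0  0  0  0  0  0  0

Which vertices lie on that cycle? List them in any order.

DFS with gray/black marking from Jade:
Jade gray
  Galt gray
    Brent gray
    Brent black
    Kent gray
      Kent→Jade: Jade is gray → back edge
Back edge closes the cycle Jade → Galt → Kent → Jade; its vertices are {Galt, Jade, Kent}.

Galt, Jade, Kent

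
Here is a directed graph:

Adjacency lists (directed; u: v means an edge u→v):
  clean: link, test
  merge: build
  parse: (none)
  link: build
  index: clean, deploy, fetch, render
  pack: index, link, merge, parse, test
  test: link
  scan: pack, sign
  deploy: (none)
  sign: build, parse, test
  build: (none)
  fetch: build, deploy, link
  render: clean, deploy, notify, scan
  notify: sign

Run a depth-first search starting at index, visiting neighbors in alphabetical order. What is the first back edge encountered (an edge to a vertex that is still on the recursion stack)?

pack->index

DFS from index (visiting neighbors in alphabetical order); mark gray on enter, black on exit:
index gray
  clean gray
    link gray
      build gray
      build black
    link black
    test gray
      test→link: link black — skip
    test black
  clean black
  deploy gray
  deploy black
  fetch gray
    fetch→build: build black — skip
    fetch→deploy: deploy black — skip
    fetch→link: link black — skip
  fetch black
  render gray
    render→clean: clean black — skip
    render→deploy: deploy black — skip
    notify gray
      sign gray
        sign→build: build black — skip
        parse gray
        parse black
        sign→test: test black — skip
      sign black
    notify black
    scan gray
      pack gray
        pack→index: index is gray → back edge
First back edge: pack → index.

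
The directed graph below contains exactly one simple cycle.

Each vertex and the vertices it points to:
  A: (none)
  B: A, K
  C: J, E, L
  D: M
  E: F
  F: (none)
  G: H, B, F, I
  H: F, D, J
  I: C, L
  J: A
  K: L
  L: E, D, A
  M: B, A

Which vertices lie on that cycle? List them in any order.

B, D, K, L, M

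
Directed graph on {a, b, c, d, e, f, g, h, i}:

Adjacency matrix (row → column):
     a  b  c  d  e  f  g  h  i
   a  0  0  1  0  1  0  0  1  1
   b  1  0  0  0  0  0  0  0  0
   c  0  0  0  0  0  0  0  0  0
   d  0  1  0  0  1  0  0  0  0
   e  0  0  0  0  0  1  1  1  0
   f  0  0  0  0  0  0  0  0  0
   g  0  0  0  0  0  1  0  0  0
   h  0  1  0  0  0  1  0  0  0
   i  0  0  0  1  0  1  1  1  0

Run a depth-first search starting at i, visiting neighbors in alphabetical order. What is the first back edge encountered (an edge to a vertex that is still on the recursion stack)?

DFS from i (visiting neighbors in alphabetical order); mark gray on enter, black on exit:
i gray
  d gray
    b gray
      a gray
        c gray
        c black
        e gray
          f gray
          f black
          g gray
            g→f: f black — skip
          g black
          h gray
            h→b: b is gray → back edge
First back edge: h → b.

h->b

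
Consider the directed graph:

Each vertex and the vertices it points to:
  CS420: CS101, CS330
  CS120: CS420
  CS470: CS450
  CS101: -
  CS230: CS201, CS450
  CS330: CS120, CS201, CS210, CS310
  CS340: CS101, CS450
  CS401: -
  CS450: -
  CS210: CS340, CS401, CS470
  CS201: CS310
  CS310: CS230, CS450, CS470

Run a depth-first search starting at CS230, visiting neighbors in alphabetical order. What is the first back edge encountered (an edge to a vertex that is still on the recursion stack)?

CS310→CS230

DFS from CS230 (visiting neighbors in alphabetical order); mark gray on enter, black on exit:
CS230 gray
  CS201 gray
    CS310 gray
      CS310→CS230: CS230 is gray → back edge
First back edge: CS310 → CS230.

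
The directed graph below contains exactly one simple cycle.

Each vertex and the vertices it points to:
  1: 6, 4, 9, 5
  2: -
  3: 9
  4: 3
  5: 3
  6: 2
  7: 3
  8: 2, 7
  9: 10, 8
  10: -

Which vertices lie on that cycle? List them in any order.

DFS with gray/black marking from 9:
9 gray
  10 gray
  10 black
  8 gray
    2 gray
    2 black
    7 gray
      3 gray
        3→9: 9 is gray → back edge
Back edge closes the cycle 9 → 8 → 7 → 3 → 9; its vertices are {3, 7, 8, 9}.

3, 7, 8, 9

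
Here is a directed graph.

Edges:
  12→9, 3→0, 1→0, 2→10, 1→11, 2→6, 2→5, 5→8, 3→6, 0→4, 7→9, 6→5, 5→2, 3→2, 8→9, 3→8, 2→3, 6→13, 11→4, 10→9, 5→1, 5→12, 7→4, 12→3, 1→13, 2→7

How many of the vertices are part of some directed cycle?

5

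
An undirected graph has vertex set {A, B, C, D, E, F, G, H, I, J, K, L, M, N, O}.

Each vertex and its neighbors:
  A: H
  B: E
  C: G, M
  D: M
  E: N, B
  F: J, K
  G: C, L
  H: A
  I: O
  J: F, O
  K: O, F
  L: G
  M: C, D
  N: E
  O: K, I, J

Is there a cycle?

Yes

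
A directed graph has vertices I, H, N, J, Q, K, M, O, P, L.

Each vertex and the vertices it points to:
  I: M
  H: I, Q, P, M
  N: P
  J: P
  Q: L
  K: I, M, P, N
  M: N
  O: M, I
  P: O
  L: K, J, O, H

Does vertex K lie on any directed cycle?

K lies on a cycle iff there is a path from K back to itself.
Exploring from K, it never reaches itself; equivalently, its strongly connected component is a singleton.

No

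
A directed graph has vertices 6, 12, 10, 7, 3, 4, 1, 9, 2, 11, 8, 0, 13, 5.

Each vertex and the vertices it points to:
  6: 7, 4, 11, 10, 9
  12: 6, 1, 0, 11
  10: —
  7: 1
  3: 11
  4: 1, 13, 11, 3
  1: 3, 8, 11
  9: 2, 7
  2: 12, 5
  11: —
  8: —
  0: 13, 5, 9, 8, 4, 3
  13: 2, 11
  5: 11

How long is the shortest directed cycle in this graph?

For each vertex v, BFS finds the shortest path from v back to v.
The shortest such closed walk is 12 → 0 → 13 → 2 → 12, length 4.

4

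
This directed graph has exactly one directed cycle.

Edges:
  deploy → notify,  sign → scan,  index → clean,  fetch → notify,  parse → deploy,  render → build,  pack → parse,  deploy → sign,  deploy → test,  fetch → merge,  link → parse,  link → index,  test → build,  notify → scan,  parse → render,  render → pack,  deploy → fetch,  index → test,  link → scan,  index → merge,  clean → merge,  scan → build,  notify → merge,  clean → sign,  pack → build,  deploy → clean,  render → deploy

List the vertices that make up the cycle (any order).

pack, parse, render

DFS with gray/black marking from parse:
parse gray
  render gray
    deploy gray
      fetch gray
        notify gray
          merge gray
          merge black
          scan gray
            build gray
            build black
          scan black
        notify black
        fetch→merge: merge black — skip
      fetch black
      clean gray
        clean→merge: merge black — skip
        sign gray
          sign→scan: scan black — skip
        sign black
      clean black
      deploy→sign: sign black — skip
      test gray
        test→build: build black — skip
      test black
      deploy→notify: notify black — skip
    deploy black
    pack gray
      pack→build: build black — skip
      pack→parse: parse is gray → back edge
Back edge closes the cycle parse → render → pack → parse; its vertices are {pack, parse, render}.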